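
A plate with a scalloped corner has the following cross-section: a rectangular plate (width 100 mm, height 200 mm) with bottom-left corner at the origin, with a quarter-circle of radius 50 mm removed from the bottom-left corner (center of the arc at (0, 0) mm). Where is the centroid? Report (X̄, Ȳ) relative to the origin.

plate: A = 100 × 200 = 20000.00, centroid at (50.00, 100.00).
removed quarter-circle: A = −¼π·50² = -1963.50, centroid at (21.22, 21.22).
ΣA = 18036.50 mm², ΣAX̄ = 958333.33 mm³, ΣAȲ = 1958333.33 mm³.
X̄ = 958333.33/18036.50 = 53.13 mm; Ȳ = 1958333.33/18036.50 = 108.58 mm.

X̄ = 53.13 mm, Ȳ = 108.58 mm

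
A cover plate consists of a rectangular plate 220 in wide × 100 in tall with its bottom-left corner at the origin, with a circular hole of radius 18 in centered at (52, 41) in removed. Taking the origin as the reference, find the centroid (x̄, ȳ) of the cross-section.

plate: A = 220 × 100 = 22000.00, centroid at (110.00, 50.00).
hole: A = −π·18² = -1017.88, centroid at (52.00, 41.00).
ΣA = 20982.12 in²
ΣAx̄ = (22000.00)(110.00) + (-1017.88)(52.00) = 2367070.45 in³
ΣAȳ = (22000.00)(50.00) + (-1017.88)(41.00) = 1058267.08 in³
x̄ = 2367070.45 / 20982.12 = 112.81 in
ȳ = 1058267.08 / 20982.12 = 50.44 in

x̄ = 112.81 in, ȳ = 50.44 in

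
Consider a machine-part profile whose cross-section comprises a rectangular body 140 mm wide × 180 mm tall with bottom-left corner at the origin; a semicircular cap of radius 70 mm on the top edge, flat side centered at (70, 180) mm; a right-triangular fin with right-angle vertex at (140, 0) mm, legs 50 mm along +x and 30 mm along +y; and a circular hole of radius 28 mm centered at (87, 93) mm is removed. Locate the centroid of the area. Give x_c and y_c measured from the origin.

rectangular body: A = 140 × 180 = 25200.00, centroid at (70.00, 90.00).
semicircular top: A = ½π·70² = 7696.90, centroid at (70.00, 209.71).
triangular fin: A = ½·50·30 = 750.00, centroid at (156.67, 10.00).
hole: A = −π·28² = -2463.01, centroid at (87.00, 93.00).
ΣA = 31183.89 mm²
ΣAx_c = (25200.00)(70.00) + (7696.90)(70.00) + (750.00)(156.67) + (-2463.01)(87.00) = 2206001.39 mm³
ΣAy_c = (25200.00)(90.00) + (7696.90)(209.71) + (750.00)(10.00) + (-2463.01)(93.00) = 3660549.22 mm³
x_c = 2206001.39 / 31183.89 = 70.74 mm
y_c = 3660549.22 / 31183.89 = 117.39 mm

x_c = 70.74 mm, y_c = 117.39 mm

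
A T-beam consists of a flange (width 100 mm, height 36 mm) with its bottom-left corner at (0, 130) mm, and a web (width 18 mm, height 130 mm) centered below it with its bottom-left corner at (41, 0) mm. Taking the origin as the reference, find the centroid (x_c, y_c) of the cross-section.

Part | A | x̄ᵢ | ȳᵢ | A·x̄ᵢ | A·ȳᵢ
web | 2340.00 | 50.00 | 65.00 | 117000.00 | 152100.00
flange | 3600.00 | 50.00 | 148.00 | 180000.00 | 532800.00
Σ | 5940.00 |  |  | 297000.00 | 684900.00
x_c = 297000.00 / 5940.00 = 50.00 mm
y_c = 684900.00 / 5940.00 = 115.30 mm

x_c = 50.00 mm, y_c = 115.30 mm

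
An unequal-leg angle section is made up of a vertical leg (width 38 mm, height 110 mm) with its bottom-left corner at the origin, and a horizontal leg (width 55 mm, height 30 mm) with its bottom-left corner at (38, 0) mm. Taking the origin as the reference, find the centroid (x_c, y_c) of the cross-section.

x_c = 32.16 mm, y_c = 43.68 mm

vertical leg: A = 38 × 110 = 4180.00, centroid at (19.00, 55.00).
horizontal leg: A = 55 × 30 = 1650.00, centroid at (65.50, 15.00).
ΣA = 5830.00 mm²
ΣAx_c = (4180.00)(19.00) + (1650.00)(65.50) = 187495.00 mm³
ΣAy_c = (4180.00)(55.00) + (1650.00)(15.00) = 254650.00 mm³
x_c = 187495.00 / 5830.00 = 32.16 mm
y_c = 254650.00 / 5830.00 = 43.68 mm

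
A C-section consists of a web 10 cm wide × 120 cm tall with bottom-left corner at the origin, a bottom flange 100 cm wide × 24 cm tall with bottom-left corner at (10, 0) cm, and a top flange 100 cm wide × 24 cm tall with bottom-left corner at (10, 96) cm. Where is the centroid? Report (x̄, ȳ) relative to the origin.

web: A = 10 × 120 = 1200.00, centroid at (5.00, 60.00).
bottom flange: A = 100 × 24 = 2400.00, centroid at (60.00, 12.00).
top flange: A = 100 × 24 = 2400.00, centroid at (60.00, 108.00).
ΣA = 6000.00 cm², ΣAx̄ = 294000.00 cm³, ΣAȳ = 360000.00 cm³.
x̄ = 294000.00/6000.00 = 49.00 cm; ȳ = 360000.00/6000.00 = 60.00 cm.

x̄ = 49.00 cm, ȳ = 60.00 cm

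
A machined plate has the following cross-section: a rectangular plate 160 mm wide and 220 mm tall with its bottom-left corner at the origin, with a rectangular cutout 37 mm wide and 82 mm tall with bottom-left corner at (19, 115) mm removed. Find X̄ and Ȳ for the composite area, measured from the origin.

X̄ = 84.01 mm, Ȳ = 105.66 mm

plate: A = 160 × 220 = 35200.00, centroid at (80.00, 110.00).
hole: A = −(37 × 82) = -3034.00, centroid at (37.50, 156.00).
ΣA = 32166.00 mm², ΣAX̄ = 2702225.00 mm³, ΣAȲ = 3398696.00 mm³.
X̄ = 2702225.00/32166.00 = 84.01 mm; Ȳ = 3398696.00/32166.00 = 105.66 mm.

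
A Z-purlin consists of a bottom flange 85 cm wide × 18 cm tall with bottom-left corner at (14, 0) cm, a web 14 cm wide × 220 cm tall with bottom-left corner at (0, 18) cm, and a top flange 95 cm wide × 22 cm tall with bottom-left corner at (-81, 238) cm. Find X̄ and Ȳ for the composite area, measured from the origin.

X̄ = 5.67 cm, Ȳ = 138.57 cm

bottom flange: A = 85 × 18 = 1530.00, centroid at (56.50, 9.00).
web: A = 14 × 220 = 3080.00, centroid at (7.00, 128.00).
top flange: A = 95 × 22 = 2090.00, centroid at (-33.50, 249.00).
ΣA = 6700.00 cm²
ΣAX̄ = (1530.00)(56.50) + (3080.00)(7.00) + (2090.00)(-33.50) = 37990.00 cm³
ΣAȲ = (1530.00)(9.00) + (3080.00)(128.00) + (2090.00)(249.00) = 928420.00 cm³
X̄ = 37990.00 / 6700.00 = 5.67 cm
Ȳ = 928420.00 / 6700.00 = 138.57 cm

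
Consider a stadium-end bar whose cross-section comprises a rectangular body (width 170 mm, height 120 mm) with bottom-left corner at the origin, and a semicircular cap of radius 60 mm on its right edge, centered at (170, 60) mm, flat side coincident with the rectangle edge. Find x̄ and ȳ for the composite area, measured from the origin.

Part | A | x̄ᵢ | ȳᵢ | A·x̄ᵢ | A·ȳᵢ
rectangular body | 20400.00 | 85.00 | 60.00 | 1734000.00 | 1224000.00
semicircular end | 5654.87 | 195.46 | 60.00 | 1105327.35 | 339292.01
Σ | 26054.87 |  |  | 2839327.35 | 1563292.01
x̄ = 2839327.35 / 26054.87 = 108.97 mm
ȳ = 1563292.01 / 26054.87 = 60.00 mm

x̄ = 108.97 mm, ȳ = 60.00 mm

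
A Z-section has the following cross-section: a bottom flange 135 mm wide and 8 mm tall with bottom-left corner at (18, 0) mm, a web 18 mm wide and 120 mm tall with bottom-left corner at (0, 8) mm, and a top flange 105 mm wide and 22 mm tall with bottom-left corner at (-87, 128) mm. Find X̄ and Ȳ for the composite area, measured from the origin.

X̄ = 5.78 mm, Ȳ = 85.10 mm

Part | A | x̄ᵢ | ȳᵢ | A·x̄ᵢ | A·ȳᵢ
bottom flange | 1080.00 | 85.50 | 4.00 | 92340.00 | 4320.00
web | 2160.00 | 9.00 | 68.00 | 19440.00 | 146880.00
top flange | 2310.00 | -34.50 | 139.00 | -79695.00 | 321090.00
Σ | 5550.00 |  |  | 32085.00 | 472290.00
X̄ = 32085.00 / 5550.00 = 5.78 mm
Ȳ = 472290.00 / 5550.00 = 85.10 mm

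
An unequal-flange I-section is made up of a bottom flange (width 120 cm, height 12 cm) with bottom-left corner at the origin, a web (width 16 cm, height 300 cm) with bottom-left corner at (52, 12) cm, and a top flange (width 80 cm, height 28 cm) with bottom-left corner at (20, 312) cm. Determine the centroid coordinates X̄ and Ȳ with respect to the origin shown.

X̄ = 60.00 cm, Ȳ = 178.83 cm

bottom flange: A = 120 × 12 = 1440.00, centroid at (60.00, 6.00).
web: A = 16 × 300 = 4800.00, centroid at (60.00, 162.00).
top flange: A = 80 × 28 = 2240.00, centroid at (60.00, 326.00).
ΣA = 8480.00 cm², ΣAX̄ = 508800.00 cm³, ΣAȲ = 1516480.00 cm³.
X̄ = 508800.00/8480.00 = 60.00 cm; Ȳ = 1516480.00/8480.00 = 178.83 cm.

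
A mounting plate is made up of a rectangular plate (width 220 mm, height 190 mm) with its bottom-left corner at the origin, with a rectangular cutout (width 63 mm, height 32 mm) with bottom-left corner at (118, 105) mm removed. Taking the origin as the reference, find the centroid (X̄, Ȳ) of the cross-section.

X̄ = 108.00 mm, Ȳ = 93.68 mm

Part | A | x̄ᵢ | ȳᵢ | A·x̄ᵢ | A·ȳᵢ
plate | 41800.00 | 110.00 | 95.00 | 4598000.00 | 3971000.00
hole | -2016.00 | 149.50 | 121.00 | -301392.00 | -243936.00
Σ | 39784.00 |  |  | 4296608.00 | 3727064.00
X̄ = 4296608.00 / 39784.00 = 108.00 mm
Ȳ = 3727064.00 / 39784.00 = 93.68 mm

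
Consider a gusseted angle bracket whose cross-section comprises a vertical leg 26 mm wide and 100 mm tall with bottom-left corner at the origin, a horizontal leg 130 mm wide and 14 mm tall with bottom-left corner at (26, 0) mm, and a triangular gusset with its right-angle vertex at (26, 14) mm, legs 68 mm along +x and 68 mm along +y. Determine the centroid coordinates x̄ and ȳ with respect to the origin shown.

Part | A | x̄ᵢ | ȳᵢ | A·x̄ᵢ | A·ȳᵢ
vertical leg | 2600.00 | 13.00 | 50.00 | 33800.00 | 130000.00
horizontal leg | 1820.00 | 91.00 | 7.00 | 165620.00 | 12740.00
gusset | 2312.00 | 48.67 | 36.67 | 112517.33 | 84773.33
Σ | 6732.00 |  |  | 311937.33 | 227513.33
x̄ = 311937.33 / 6732.00 = 46.34 mm
ȳ = 227513.33 / 6732.00 = 33.80 mm

x̄ = 46.34 mm, ȳ = 33.80 mm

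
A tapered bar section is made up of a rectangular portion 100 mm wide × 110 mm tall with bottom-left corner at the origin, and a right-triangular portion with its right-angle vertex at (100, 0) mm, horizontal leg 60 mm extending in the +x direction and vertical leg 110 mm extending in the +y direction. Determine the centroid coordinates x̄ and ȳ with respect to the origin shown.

x̄ = 66.15 mm, ȳ = 50.77 mm

Part | A | x̄ᵢ | ȳᵢ | A·x̄ᵢ | A·ȳᵢ
rectangular portion | 11000.00 | 50.00 | 55.00 | 550000.00 | 605000.00
triangular portion | 3300.00 | 120.00 | 36.67 | 396000.00 | 121000.00
Σ | 14300.00 |  |  | 946000.00 | 726000.00
x̄ = 946000.00 / 14300.00 = 66.15 mm
ȳ = 726000.00 / 14300.00 = 50.77 mm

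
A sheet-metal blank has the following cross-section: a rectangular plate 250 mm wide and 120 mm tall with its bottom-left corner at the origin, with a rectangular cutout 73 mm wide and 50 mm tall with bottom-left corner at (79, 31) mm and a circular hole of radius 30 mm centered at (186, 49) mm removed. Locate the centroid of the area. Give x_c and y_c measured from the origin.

plate: A = 250 × 120 = 30000.00, centroid at (125.00, 60.00).
hole 1: A = −(73 × 50) = -3650.00, centroid at (115.50, 56.00).
hole 2: A = −π·30² = -2827.43, centroid at (186.00, 49.00).
ΣA = 23522.57 mm², ΣAx_c = 2802522.39 mm³, ΣAy_c = 1457055.76 mm³.
x_c = 2802522.39/23522.57 = 119.14 mm; y_c = 1457055.76/23522.57 = 61.94 mm.

x_c = 119.14 mm, y_c = 61.94 mm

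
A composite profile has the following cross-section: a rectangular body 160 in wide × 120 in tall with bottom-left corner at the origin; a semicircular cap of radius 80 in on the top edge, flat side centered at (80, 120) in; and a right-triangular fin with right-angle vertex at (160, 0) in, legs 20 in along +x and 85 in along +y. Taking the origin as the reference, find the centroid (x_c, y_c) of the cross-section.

x_c = 82.45 in, y_c = 90.48 in

rectangular body: A = 160 × 120 = 19200.00, centroid at (80.00, 60.00).
semicircular top: A = ½π·80² = 10053.10, centroid at (80.00, 153.95).
triangular fin: A = ½·20·85 = 850.00, centroid at (166.67, 28.33).
ΣA = 30103.10 in², ΣAx_c = 2481914.39 in³, ΣAy_c = 2723788.25 in³.
x_c = 2481914.39/30103.10 = 82.45 in; y_c = 2723788.25/30103.10 = 90.48 in.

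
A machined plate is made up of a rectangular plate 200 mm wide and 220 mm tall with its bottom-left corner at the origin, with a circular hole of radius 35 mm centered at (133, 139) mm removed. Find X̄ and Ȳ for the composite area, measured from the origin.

plate: A = 200 × 220 = 44000.00, centroid at (100.00, 110.00).
hole: A = −π·35² = -3848.45, centroid at (133.00, 139.00).
ΣA = 40151.55 mm², ΣAX̄ = 3888156.02 mm³, ΣAȲ = 4305065.31 mm³.
X̄ = 3888156.02/40151.55 = 96.84 mm; Ȳ = 4305065.31/40151.55 = 107.22 mm.

X̄ = 96.84 mm, Ȳ = 107.22 mm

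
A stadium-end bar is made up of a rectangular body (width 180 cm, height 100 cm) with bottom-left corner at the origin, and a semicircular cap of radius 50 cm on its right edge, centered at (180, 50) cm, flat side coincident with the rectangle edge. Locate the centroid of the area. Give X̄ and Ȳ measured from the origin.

X̄ = 109.92 cm, Ȳ = 50.00 cm

Part | A | x̄ᵢ | ȳᵢ | A·x̄ᵢ | A·ȳᵢ
rectangular body | 18000.00 | 90.00 | 50.00 | 1620000.00 | 900000.00
semicircular end | 3926.99 | 201.22 | 50.00 | 790191.68 | 196349.54
Σ | 21926.99 |  |  | 2410191.68 | 1096349.54
X̄ = 2410191.68 / 21926.99 = 109.92 cm
Ȳ = 1096349.54 / 21926.99 = 50.00 cm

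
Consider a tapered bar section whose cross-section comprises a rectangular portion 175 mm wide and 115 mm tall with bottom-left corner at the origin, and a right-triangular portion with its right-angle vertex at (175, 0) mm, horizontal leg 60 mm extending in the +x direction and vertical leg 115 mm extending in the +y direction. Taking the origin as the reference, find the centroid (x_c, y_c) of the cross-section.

rectangular portion: A = 175 × 115 = 20125.00, centroid at (87.50, 57.50).
triangular portion: A = ½·60·115 = 3450.00, centroid at (195.00, 38.33).
ΣA = 23575.00 mm², ΣAx_c = 2433687.50 mm³, ΣAy_c = 1289437.50 mm³.
x_c = 2433687.50/23575.00 = 103.23 mm; y_c = 1289437.50/23575.00 = 54.70 mm.

x_c = 103.23 mm, y_c = 54.70 mm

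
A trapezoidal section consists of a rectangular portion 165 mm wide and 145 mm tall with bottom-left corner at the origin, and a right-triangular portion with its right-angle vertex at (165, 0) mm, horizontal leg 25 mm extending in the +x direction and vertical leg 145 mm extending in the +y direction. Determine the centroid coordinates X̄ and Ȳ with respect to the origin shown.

rectangular portion: A = 165 × 145 = 23925.00, centroid at (82.50, 72.50).
triangular portion: A = ½·25·145 = 1812.50, centroid at (173.33, 48.33).
ΣA = 25737.50 mm²
ΣAX̄ = (23925.00)(82.50) + (1812.50)(173.33) = 2287979.17 mm³
ΣAȲ = (23925.00)(72.50) + (1812.50)(48.33) = 1822166.67 mm³
X̄ = 2287979.17 / 25737.50 = 88.90 mm
Ȳ = 1822166.67 / 25737.50 = 70.80 mm

X̄ = 88.90 mm, Ȳ = 70.80 mm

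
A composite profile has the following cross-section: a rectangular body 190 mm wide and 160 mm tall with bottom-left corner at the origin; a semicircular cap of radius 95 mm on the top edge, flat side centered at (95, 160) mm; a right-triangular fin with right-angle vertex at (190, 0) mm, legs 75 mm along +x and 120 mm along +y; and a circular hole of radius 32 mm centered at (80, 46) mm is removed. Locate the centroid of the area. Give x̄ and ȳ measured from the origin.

x̄ = 107.83 mm, ȳ = 115.65 mm

rectangular body: A = 190 × 160 = 30400.00, centroid at (95.00, 80.00).
semicircular top: A = ½π·95² = 14176.44, centroid at (95.00, 200.32).
triangular fin: A = ½·75·120 = 4500.00, centroid at (215.00, 40.00).
hole: A = −π·32² = -3216.99, centroid at (80.00, 46.00).
ΣA = 45859.45 mm², ΣAx̄ = 4944902.23 mm³, ΣAȳ = 5303831.65 mm³.
x̄ = 4944902.23/45859.45 = 107.83 mm; ȳ = 5303831.65/45859.45 = 115.65 mm.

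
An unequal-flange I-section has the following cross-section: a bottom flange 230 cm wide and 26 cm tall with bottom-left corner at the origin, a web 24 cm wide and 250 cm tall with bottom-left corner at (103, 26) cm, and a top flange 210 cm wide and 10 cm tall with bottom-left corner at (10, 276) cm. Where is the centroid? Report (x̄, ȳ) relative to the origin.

Part | A | x̄ᵢ | ȳᵢ | A·x̄ᵢ | A·ȳᵢ
bottom flange | 5980.00 | 115.00 | 13.00 | 687700.00 | 77740.00
web | 6000.00 | 115.00 | 151.00 | 690000.00 | 906000.00
top flange | 2100.00 | 115.00 | 281.00 | 241500.00 | 590100.00
Σ | 14080.00 |  |  | 1619200.00 | 1573840.00
x̄ = 1619200.00 / 14080.00 = 115.00 cm
ȳ = 1573840.00 / 14080.00 = 111.78 cm

x̄ = 115.00 cm, ȳ = 111.78 cm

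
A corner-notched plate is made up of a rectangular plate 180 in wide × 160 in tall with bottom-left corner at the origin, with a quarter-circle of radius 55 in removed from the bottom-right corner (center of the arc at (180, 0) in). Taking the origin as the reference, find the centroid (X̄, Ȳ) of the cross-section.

Part | A | x̄ᵢ | ȳᵢ | A·x̄ᵢ | A·ȳᵢ
plate | 28800.00 | 90.00 | 80.00 | 2592000.00 | 2304000.00
removed quarter-circle | -2375.83 | 156.66 | 23.34 | -372190.97 | -55458.33
Σ | 26424.17 |  |  | 2219809.03 | 2248541.67
X̄ = 2219809.03 / 26424.17 = 84.01 in
Ȳ = 2248541.67 / 26424.17 = 85.09 in

X̄ = 84.01 in, Ȳ = 85.09 in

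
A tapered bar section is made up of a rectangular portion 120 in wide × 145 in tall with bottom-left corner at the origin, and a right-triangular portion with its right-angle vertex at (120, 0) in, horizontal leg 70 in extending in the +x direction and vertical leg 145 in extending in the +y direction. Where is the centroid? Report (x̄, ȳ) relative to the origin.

rectangular portion: A = 120 × 145 = 17400.00, centroid at (60.00, 72.50).
triangular portion: A = ½·70·145 = 5075.00, centroid at (143.33, 48.33).
ΣA = 22475.00 in², ΣAx̄ = 1771416.67 in³, ΣAȳ = 1506791.67 in³.
x̄ = 1771416.67/22475.00 = 78.82 in; ȳ = 1506791.67/22475.00 = 67.04 in.

x̄ = 78.82 in, ȳ = 67.04 in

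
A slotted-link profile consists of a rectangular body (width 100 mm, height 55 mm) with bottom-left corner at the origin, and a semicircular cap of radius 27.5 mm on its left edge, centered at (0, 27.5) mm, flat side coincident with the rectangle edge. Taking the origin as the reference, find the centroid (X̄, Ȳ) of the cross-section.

X̄ = 39.05 mm, Ȳ = 27.50 mm

rectangular body: A = 100 × 55 = 5500.00, centroid at (50.00, 27.50).
semicircular end: A = ½π·27.5² = 1187.91, centroid at (-11.67, 27.50).
ΣA = 6687.91 mm²
ΣAX̄ = (5500.00)(50.00) + (1187.91)(-11.67) = 261135.42 mm³
ΣAȲ = (5500.00)(27.50) + (1187.91)(27.50) = 183917.65 mm³
X̄ = 261135.42 / 6687.91 = 39.05 mm
Ȳ = 183917.65 / 6687.91 = 27.50 mm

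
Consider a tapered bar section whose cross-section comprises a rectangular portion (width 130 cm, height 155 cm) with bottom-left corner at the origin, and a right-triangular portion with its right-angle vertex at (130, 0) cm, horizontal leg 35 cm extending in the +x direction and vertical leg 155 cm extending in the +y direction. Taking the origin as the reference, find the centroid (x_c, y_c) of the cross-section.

Part | A | x̄ᵢ | ȳᵢ | A·x̄ᵢ | A·ȳᵢ
rectangular portion | 20150.00 | 65.00 | 77.50 | 1309750.00 | 1561625.00
triangular portion | 2712.50 | 141.67 | 51.67 | 384270.83 | 140145.83
Σ | 22862.50 |  |  | 1694020.83 | 1701770.83
x_c = 1694020.83 / 22862.50 = 74.10 cm
y_c = 1701770.83 / 22862.50 = 74.44 cm

x_c = 74.10 cm, y_c = 74.44 cm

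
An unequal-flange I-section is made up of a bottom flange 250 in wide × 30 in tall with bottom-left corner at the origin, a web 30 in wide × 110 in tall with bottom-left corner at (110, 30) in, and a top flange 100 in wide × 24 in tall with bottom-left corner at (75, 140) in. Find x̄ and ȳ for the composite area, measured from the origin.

Part | A | x̄ᵢ | ȳᵢ | A·x̄ᵢ | A·ȳᵢ
bottom flange | 7500.00 | 125.00 | 15.00 | 937500.00 | 112500.00
web | 3300.00 | 125.00 | 85.00 | 412500.00 | 280500.00
top flange | 2400.00 | 125.00 | 152.00 | 300000.00 | 364800.00
Σ | 13200.00 |  |  | 1650000.00 | 757800.00
x̄ = 1650000.00 / 13200.00 = 125.00 in
ȳ = 757800.00 / 13200.00 = 57.41 in

x̄ = 125.00 in, ȳ = 57.41 in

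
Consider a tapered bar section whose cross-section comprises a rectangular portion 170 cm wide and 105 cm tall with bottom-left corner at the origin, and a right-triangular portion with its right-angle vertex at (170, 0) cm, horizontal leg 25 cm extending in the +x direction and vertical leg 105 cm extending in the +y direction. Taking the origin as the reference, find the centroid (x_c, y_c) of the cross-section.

x_c = 91.39 cm, y_c = 51.30 cm

Part | A | x̄ᵢ | ȳᵢ | A·x̄ᵢ | A·ȳᵢ
rectangular portion | 17850.00 | 85.00 | 52.50 | 1517250.00 | 937125.00
triangular portion | 1312.50 | 178.33 | 35.00 | 234062.50 | 45937.50
Σ | 19162.50 |  |  | 1751312.50 | 983062.50
x_c = 1751312.50 / 19162.50 = 91.39 cm
y_c = 983062.50 / 19162.50 = 51.30 cm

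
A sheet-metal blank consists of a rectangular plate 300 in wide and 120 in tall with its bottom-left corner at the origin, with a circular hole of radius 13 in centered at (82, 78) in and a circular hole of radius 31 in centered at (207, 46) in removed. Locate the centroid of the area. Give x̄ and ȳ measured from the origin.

Part | A | x̄ᵢ | ȳᵢ | A·x̄ᵢ | A·ȳᵢ
plate | 36000.00 | 150.00 | 60.00 | 5400000.00 | 2160000.00
hole 1 | -530.93 | 82.00 | 78.00 | -43536.19 | -41412.47
hole 2 | -3019.07 | 207.00 | 46.00 | -624947.60 | -138877.24
Σ | 32450.00 |  |  | 4731516.21 | 1979710.28
x̄ = 4731516.21 / 32450.00 = 145.81 in
ȳ = 1979710.28 / 32450.00 = 61.01 in

x̄ = 145.81 in, ȳ = 61.01 in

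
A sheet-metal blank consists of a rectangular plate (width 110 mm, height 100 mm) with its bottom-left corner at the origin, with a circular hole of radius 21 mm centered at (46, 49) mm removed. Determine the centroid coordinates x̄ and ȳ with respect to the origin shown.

x̄ = 56.30 mm, ȳ = 50.14 mm

plate: A = 110 × 100 = 11000.00, centroid at (55.00, 50.00).
hole: A = −π·21² = -1385.44, centroid at (46.00, 49.00).
ΣA = 9614.56 mm², ΣAx̄ = 541269.65 mm³, ΣAȳ = 482113.32 mm³.
x̄ = 541269.65/9614.56 = 56.30 mm; ȳ = 482113.32/9614.56 = 50.14 mm.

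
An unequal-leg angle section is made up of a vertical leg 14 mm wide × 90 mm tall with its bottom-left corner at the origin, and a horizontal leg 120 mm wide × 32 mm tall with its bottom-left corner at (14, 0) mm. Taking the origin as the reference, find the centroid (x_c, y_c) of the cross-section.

x_c = 57.45 mm, y_c = 23.16 mm

vertical leg: A = 14 × 90 = 1260.00, centroid at (7.00, 45.00).
horizontal leg: A = 120 × 32 = 3840.00, centroid at (74.00, 16.00).
ΣA = 5100.00 mm²
ΣAx_c = (1260.00)(7.00) + (3840.00)(74.00) = 292980.00 mm³
ΣAy_c = (1260.00)(45.00) + (3840.00)(16.00) = 118140.00 mm³
x_c = 292980.00 / 5100.00 = 57.45 mm
y_c = 118140.00 / 5100.00 = 23.16 mm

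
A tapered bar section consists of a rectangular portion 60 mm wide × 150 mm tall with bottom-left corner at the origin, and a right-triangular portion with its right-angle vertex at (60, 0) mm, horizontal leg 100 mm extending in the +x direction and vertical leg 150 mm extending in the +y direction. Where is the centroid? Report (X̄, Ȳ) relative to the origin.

X̄ = 58.79 mm, Ȳ = 63.64 mm

Part | A | x̄ᵢ | ȳᵢ | A·x̄ᵢ | A·ȳᵢ
rectangular portion | 9000.00 | 30.00 | 75.00 | 270000.00 | 675000.00
triangular portion | 7500.00 | 93.33 | 50.00 | 700000.00 | 375000.00
Σ | 16500.00 |  |  | 970000.00 | 1050000.00
X̄ = 970000.00 / 16500.00 = 58.79 mm
Ȳ = 1050000.00 / 16500.00 = 63.64 mm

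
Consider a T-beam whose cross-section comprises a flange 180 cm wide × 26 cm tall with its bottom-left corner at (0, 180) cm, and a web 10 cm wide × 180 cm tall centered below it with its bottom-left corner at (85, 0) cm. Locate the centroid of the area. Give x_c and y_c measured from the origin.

web: A = 10 × 180 = 1800.00, centroid at (90.00, 90.00).
flange: A = 180 × 26 = 4680.00, centroid at (90.00, 193.00).
ΣA = 6480.00 cm²
ΣAx_c = (1800.00)(90.00) + (4680.00)(90.00) = 583200.00 cm³
ΣAy_c = (1800.00)(90.00) + (4680.00)(193.00) = 1065240.00 cm³
x_c = 583200.00 / 6480.00 = 90.00 cm
y_c = 1065240.00 / 6480.00 = 164.39 cm

x_c = 90.00 cm, y_c = 164.39 cm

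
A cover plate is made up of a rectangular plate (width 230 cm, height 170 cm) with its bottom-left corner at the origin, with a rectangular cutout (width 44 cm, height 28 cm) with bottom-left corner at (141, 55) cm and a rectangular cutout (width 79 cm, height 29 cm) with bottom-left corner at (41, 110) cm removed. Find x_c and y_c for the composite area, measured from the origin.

x_c = 115.56 cm, y_c = 83.01 cm

plate: A = 230 × 170 = 39100.00, centroid at (115.00, 85.00).
hole 1: A = −(44 × 28) = -1232.00, centroid at (163.00, 69.00).
hole 2: A = −(79 × 29) = -2291.00, centroid at (80.50, 124.50).
ΣA = 35577.00 cm², ΣAx_c = 4111258.50 cm³, ΣAy_c = 2953262.50 cm³.
x_c = 4111258.50/35577.00 = 115.56 cm; y_c = 2953262.50/35577.00 = 83.01 cm.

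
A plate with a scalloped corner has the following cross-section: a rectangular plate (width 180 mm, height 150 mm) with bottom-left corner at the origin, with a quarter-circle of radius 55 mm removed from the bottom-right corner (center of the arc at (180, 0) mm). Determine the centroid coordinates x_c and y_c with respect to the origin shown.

Part | A | x̄ᵢ | ȳᵢ | A·x̄ᵢ | A·ȳᵢ
plate | 27000.00 | 90.00 | 75.00 | 2430000.00 | 2025000.00
removed quarter-circle | -2375.83 | 156.66 | 23.34 | -372190.97 | -55458.33
Σ | 24624.17 |  |  | 2057809.03 | 1969541.67
x_c = 2057809.03 / 24624.17 = 83.57 mm
y_c = 1969541.67 / 24624.17 = 79.98 mm

x_c = 83.57 mm, y_c = 79.98 mm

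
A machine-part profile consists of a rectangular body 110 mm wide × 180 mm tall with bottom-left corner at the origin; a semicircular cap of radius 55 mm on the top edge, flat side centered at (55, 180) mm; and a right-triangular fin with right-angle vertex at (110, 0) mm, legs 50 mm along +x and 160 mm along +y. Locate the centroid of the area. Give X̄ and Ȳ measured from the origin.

X̄ = 65.04 mm, Ȳ = 103.73 mm

rectangular body: A = 110 × 180 = 19800.00, centroid at (55.00, 90.00).
semicircular top: A = ½π·55² = 4751.66, centroid at (55.00, 203.34).
triangular fin: A = ½·50·160 = 4000.00, centroid at (126.67, 53.33).
ΣA = 28551.66 mm²
ΣAX̄ = (19800.00)(55.00) + (4751.66)(55.00) + (4000.00)(126.67) = 1857007.91 mm³
ΣAȲ = (19800.00)(90.00) + (4751.66)(203.34) + (4000.00)(53.33) = 2961548.60 mm³
X̄ = 1857007.91 / 28551.66 = 65.04 mm
Ȳ = 2961548.60 / 28551.66 = 103.73 mm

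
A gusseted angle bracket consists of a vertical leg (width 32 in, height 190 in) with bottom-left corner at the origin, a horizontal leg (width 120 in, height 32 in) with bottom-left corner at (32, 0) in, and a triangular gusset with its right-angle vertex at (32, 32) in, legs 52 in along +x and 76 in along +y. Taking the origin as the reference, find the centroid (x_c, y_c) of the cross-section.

vertical leg: A = 32 × 190 = 6080.00, centroid at (16.00, 95.00).
horizontal leg: A = 120 × 32 = 3840.00, centroid at (92.00, 16.00).
gusset: A = ½·52·76 = 1976.00, centroid at (49.33, 57.33).
ΣA = 11896.00 in², ΣAx_c = 548042.67 in³, ΣAy_c = 752330.67 in³.
x_c = 548042.67/11896.00 = 46.07 in; y_c = 752330.67/11896.00 = 63.24 in.

x_c = 46.07 in, y_c = 63.24 in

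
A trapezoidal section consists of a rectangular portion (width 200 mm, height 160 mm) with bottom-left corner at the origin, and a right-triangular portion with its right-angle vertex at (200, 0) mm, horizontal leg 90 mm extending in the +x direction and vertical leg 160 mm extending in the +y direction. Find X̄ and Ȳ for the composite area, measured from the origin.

X̄ = 123.88 mm, Ȳ = 75.10 mm

Part | A | x̄ᵢ | ȳᵢ | A·x̄ᵢ | A·ȳᵢ
rectangular portion | 32000.00 | 100.00 | 80.00 | 3200000.00 | 2560000.00
triangular portion | 7200.00 | 230.00 | 53.33 | 1656000.00 | 384000.00
Σ | 39200.00 |  |  | 4856000.00 | 2944000.00
X̄ = 4856000.00 / 39200.00 = 123.88 mm
Ȳ = 2944000.00 / 39200.00 = 75.10 mm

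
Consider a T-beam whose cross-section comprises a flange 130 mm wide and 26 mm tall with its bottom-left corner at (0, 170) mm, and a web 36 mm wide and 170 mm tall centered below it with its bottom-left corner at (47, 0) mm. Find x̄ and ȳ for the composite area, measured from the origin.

x̄ = 65.00 mm, ȳ = 119.87 mm

web: A = 36 × 170 = 6120.00, centroid at (65.00, 85.00).
flange: A = 130 × 26 = 3380.00, centroid at (65.00, 183.00).
ΣA = 9500.00 mm²
ΣAx̄ = (6120.00)(65.00) + (3380.00)(65.00) = 617500.00 mm³
ΣAȳ = (6120.00)(85.00) + (3380.00)(183.00) = 1138740.00 mm³
x̄ = 617500.00 / 9500.00 = 65.00 mm
ȳ = 1138740.00 / 9500.00 = 119.87 mm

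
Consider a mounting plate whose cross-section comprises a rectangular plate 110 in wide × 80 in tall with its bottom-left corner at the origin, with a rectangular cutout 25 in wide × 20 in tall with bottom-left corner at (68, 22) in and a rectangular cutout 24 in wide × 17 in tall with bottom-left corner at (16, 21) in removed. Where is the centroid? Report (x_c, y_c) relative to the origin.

plate: A = 110 × 80 = 8800.00, centroid at (55.00, 40.00).
hole 1: A = −(25 × 20) = -500.00, centroid at (80.50, 32.00).
hole 2: A = −(24 × 17) = -408.00, centroid at (28.00, 29.50).
ΣA = 7892.00 in², ΣAx_c = 432326.00 in³, ΣAy_c = 323964.00 in³.
x_c = 432326.00/7892.00 = 54.78 in; y_c = 323964.00/7892.00 = 41.05 in.

x_c = 54.78 in, y_c = 41.05 in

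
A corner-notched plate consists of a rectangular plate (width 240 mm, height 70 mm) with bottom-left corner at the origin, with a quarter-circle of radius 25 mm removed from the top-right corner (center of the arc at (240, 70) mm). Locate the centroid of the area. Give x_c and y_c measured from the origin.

x_c = 116.71 mm, y_c = 34.27 mm

Part | A | x̄ᵢ | ȳᵢ | A·x̄ᵢ | A·ȳᵢ
plate | 16800.00 | 120.00 | 35.00 | 2016000.00 | 588000.00
removed quarter-circle | -490.87 | 229.39 | 59.39 | -112601.39 | -29152.84
Σ | 16309.13 |  |  | 1903398.61 | 558847.16
x_c = 1903398.61 / 16309.13 = 116.71 mm
y_c = 558847.16 / 16309.13 = 34.27 mm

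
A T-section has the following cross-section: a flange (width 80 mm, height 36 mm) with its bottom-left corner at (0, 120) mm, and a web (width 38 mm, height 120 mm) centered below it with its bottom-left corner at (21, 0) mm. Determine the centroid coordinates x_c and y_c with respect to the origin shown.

x_c = 40.00 mm, y_c = 90.19 mm

web: A = 38 × 120 = 4560.00, centroid at (40.00, 60.00).
flange: A = 80 × 36 = 2880.00, centroid at (40.00, 138.00).
ΣA = 7440.00 mm², ΣAx_c = 297600.00 mm³, ΣAy_c = 671040.00 mm³.
x_c = 297600.00/7440.00 = 40.00 mm; y_c = 671040.00/7440.00 = 90.19 mm.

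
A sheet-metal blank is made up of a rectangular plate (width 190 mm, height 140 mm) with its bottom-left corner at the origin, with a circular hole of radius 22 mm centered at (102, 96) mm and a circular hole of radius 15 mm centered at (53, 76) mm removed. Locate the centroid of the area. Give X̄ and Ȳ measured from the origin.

plate: A = 190 × 140 = 26600.00, centroid at (95.00, 70.00).
hole 1: A = −π·22² = -1520.53, centroid at (102.00, 96.00).
hole 2: A = −π·15² = -706.86, centroid at (53.00, 76.00).
ΣA = 24372.61 mm²
ΣAX̄ = (26600.00)(95.00) + (-1520.53)(102.00) + (-706.86)(53.00) = 2334442.36 mm³
ΣAȲ = (26600.00)(70.00) + (-1520.53)(96.00) + (-706.86)(76.00) = 1662307.80 mm³
X̄ = 2334442.36 / 24372.61 = 95.78 mm
Ȳ = 1662307.80 / 24372.61 = 68.20 mm

X̄ = 95.78 mm, Ȳ = 68.20 mm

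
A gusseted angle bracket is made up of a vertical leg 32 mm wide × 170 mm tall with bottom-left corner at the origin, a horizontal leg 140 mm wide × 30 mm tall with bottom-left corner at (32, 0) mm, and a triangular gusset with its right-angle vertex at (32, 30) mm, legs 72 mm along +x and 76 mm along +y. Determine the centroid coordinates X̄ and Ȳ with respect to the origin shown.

vertical leg: A = 32 × 170 = 5440.00, centroid at (16.00, 85.00).
horizontal leg: A = 140 × 30 = 4200.00, centroid at (102.00, 15.00).
gusset: A = ½·72·76 = 2736.00, centroid at (56.00, 55.33).
ΣA = 12376.00 mm²
ΣAX̄ = (5440.00)(16.00) + (4200.00)(102.00) + (2736.00)(56.00) = 668656.00 mm³
ΣAȲ = (5440.00)(85.00) + (4200.00)(15.00) + (2736.00)(55.33) = 676792.00 mm³
X̄ = 668656.00 / 12376.00 = 54.03 mm
Ȳ = 676792.00 / 12376.00 = 54.69 mm

X̄ = 54.03 mm, Ȳ = 54.69 mm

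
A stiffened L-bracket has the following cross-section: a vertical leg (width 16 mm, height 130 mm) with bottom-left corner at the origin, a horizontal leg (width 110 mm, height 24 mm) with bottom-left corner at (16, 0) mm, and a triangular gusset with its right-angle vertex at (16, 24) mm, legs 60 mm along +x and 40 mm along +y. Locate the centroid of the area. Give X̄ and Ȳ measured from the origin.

X̄ = 41.77 mm, Ȳ = 35.76 mm

vertical leg: A = 16 × 130 = 2080.00, centroid at (8.00, 65.00).
horizontal leg: A = 110 × 24 = 2640.00, centroid at (71.00, 12.00).
gusset: A = ½·60·40 = 1200.00, centroid at (36.00, 37.33).
ΣA = 5920.00 mm²
ΣAX̄ = (2080.00)(8.00) + (2640.00)(71.00) + (1200.00)(36.00) = 247280.00 mm³
ΣAȲ = (2080.00)(65.00) + (2640.00)(12.00) + (1200.00)(37.33) = 211680.00 mm³
X̄ = 247280.00 / 5920.00 = 41.77 mm
Ȳ = 211680.00 / 5920.00 = 35.76 mm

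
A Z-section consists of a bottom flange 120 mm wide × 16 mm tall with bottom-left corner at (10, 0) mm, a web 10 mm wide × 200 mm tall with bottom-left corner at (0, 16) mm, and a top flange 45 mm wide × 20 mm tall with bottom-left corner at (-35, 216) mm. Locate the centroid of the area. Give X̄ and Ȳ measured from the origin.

X̄ = 27.62 mm, Ȳ = 93.52 mm

bottom flange: A = 120 × 16 = 1920.00, centroid at (70.00, 8.00).
web: A = 10 × 200 = 2000.00, centroid at (5.00, 116.00).
top flange: A = 45 × 20 = 900.00, centroid at (-12.50, 226.00).
ΣA = 4820.00 mm²
ΣAX̄ = (1920.00)(70.00) + (2000.00)(5.00) + (900.00)(-12.50) = 133150.00 mm³
ΣAȲ = (1920.00)(8.00) + (2000.00)(116.00) + (900.00)(226.00) = 450760.00 mm³
X̄ = 133150.00 / 4820.00 = 27.62 mm
Ȳ = 450760.00 / 4820.00 = 93.52 mm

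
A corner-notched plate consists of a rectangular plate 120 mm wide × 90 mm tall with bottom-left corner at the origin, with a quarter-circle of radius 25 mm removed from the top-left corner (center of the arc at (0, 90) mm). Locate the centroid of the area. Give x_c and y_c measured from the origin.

plate: A = 120 × 90 = 10800.00, centroid at (60.00, 45.00).
removed quarter-circle: A = −¼π·25² = -490.87, centroid at (10.61, 79.39).
ΣA = 10309.13 mm²
ΣAx_c = (10800.00)(60.00) + (-490.87)(10.61) = 642791.67 mm³
ΣAy_c = (10800.00)(45.00) + (-490.87)(79.39) = 447029.69 mm³
x_c = 642791.67 / 10309.13 = 62.35 mm
y_c = 447029.69 / 10309.13 = 43.36 mm

x_c = 62.35 mm, y_c = 43.36 mm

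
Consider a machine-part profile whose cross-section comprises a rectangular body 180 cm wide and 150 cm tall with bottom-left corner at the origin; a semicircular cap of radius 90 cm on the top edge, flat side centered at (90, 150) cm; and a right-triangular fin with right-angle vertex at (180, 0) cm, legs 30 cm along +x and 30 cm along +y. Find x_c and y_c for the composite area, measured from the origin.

x_c = 91.12 cm, y_c = 110.12 cm

Part | A | x̄ᵢ | ȳᵢ | A·x̄ᵢ | A·ȳᵢ
rectangular body | 27000.00 | 90.00 | 75.00 | 2430000.00 | 2025000.00
semicircular top | 12723.45 | 90.00 | 188.20 | 1145110.52 | 2394517.54
triangular fin | 450.00 | 190.00 | 10.00 | 85500.00 | 4500.00
Σ | 40173.45 |  |  | 3660610.52 | 4424017.54
x_c = 3660610.52 / 40173.45 = 91.12 cm
y_c = 4424017.54 / 40173.45 = 110.12 cm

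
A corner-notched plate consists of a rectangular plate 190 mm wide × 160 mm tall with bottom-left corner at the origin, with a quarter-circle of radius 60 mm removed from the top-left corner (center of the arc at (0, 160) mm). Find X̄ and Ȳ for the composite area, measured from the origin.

X̄ = 102.13 mm, Ȳ = 74.41 mm

plate: A = 190 × 160 = 30400.00, centroid at (95.00, 80.00).
removed quarter-circle: A = −¼π·60² = -2827.43, centroid at (25.46, 134.54).
ΣA = 27572.57 mm², ΣAX̄ = 2816000.00 mm³, ΣAȲ = 2051610.66 mm³.
X̄ = 2816000.00/27572.57 = 102.13 mm; Ȳ = 2051610.66/27572.57 = 74.41 mm.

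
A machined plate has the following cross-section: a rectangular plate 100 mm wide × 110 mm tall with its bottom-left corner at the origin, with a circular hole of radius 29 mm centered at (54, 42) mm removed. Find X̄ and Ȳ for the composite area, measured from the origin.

plate: A = 100 × 110 = 11000.00, centroid at (50.00, 55.00).
hole: A = −π·29² = -2642.08, centroid at (54.00, 42.00).
ΣA = 8357.92 mm², ΣAX̄ = 407327.71 mm³, ΣAȲ = 494032.66 mm³.
X̄ = 407327.71/8357.92 = 48.74 mm; Ȳ = 494032.66/8357.92 = 59.11 mm.

X̄ = 48.74 mm, Ȳ = 59.11 mm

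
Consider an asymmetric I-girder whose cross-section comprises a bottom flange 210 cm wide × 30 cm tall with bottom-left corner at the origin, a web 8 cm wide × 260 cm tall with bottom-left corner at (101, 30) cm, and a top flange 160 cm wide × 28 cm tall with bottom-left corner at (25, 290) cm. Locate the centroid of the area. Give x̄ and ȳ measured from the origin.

bottom flange: A = 210 × 30 = 6300.00, centroid at (105.00, 15.00).
web: A = 8 × 260 = 2080.00, centroid at (105.00, 160.00).
top flange: A = 160 × 28 = 4480.00, centroid at (105.00, 304.00).
ΣA = 12860.00 cm², ΣAx̄ = 1350300.00 cm³, ΣAȳ = 1789220.00 cm³.
x̄ = 1350300.00/12860.00 = 105.00 cm; ȳ = 1789220.00/12860.00 = 139.13 cm.

x̄ = 105.00 cm, ȳ = 139.13 cm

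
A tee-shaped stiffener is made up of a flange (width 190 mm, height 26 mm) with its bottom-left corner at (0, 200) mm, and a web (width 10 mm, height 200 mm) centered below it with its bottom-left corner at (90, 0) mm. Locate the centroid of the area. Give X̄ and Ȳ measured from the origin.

X̄ = 95.00 mm, Ȳ = 180.44 mm

web: A = 10 × 200 = 2000.00, centroid at (95.00, 100.00).
flange: A = 190 × 26 = 4940.00, centroid at (95.00, 213.00).
ΣA = 6940.00 mm²
ΣAX̄ = (2000.00)(95.00) + (4940.00)(95.00) = 659300.00 mm³
ΣAȲ = (2000.00)(100.00) + (4940.00)(213.00) = 1252220.00 mm³
X̄ = 659300.00 / 6940.00 = 95.00 mm
Ȳ = 1252220.00 / 6940.00 = 180.44 mm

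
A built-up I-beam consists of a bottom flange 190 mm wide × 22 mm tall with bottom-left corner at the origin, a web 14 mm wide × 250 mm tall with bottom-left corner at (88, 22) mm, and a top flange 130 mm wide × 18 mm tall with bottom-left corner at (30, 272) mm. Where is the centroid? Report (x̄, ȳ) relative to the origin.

x̄ = 95.00 mm, ȳ = 121.56 mm

Part | A | x̄ᵢ | ȳᵢ | A·x̄ᵢ | A·ȳᵢ
bottom flange | 4180.00 | 95.00 | 11.00 | 397100.00 | 45980.00
web | 3500.00 | 95.00 | 147.00 | 332500.00 | 514500.00
top flange | 2340.00 | 95.00 | 281.00 | 222300.00 | 657540.00
Σ | 10020.00 |  |  | 951900.00 | 1218020.00
x̄ = 951900.00 / 10020.00 = 95.00 mm
ȳ = 1218020.00 / 10020.00 = 121.56 mm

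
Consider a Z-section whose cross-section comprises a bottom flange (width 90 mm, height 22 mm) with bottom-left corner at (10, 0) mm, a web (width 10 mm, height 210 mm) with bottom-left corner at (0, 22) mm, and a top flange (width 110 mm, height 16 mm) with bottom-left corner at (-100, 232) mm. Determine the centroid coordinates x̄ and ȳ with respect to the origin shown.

Part | A | x̄ᵢ | ȳᵢ | A·x̄ᵢ | A·ȳᵢ
bottom flange | 1980.00 | 55.00 | 11.00 | 108900.00 | 21780.00
web | 2100.00 | 5.00 | 127.00 | 10500.00 | 266700.00
top flange | 1760.00 | -45.00 | 240.00 | -79200.00 | 422400.00
Σ | 5840.00 |  |  | 40200.00 | 710880.00
x̄ = 40200.00 / 5840.00 = 6.88 mm
ȳ = 710880.00 / 5840.00 = 121.73 mm

x̄ = 6.88 mm, ȳ = 121.73 mm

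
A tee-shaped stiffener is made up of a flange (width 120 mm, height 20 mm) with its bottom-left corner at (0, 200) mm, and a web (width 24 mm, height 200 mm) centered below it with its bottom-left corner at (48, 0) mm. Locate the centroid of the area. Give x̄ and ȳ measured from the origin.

Part | A | x̄ᵢ | ȳᵢ | A·x̄ᵢ | A·ȳᵢ
web | 4800.00 | 60.00 | 100.00 | 288000.00 | 480000.00
flange | 2400.00 | 60.00 | 210.00 | 144000.00 | 504000.00
Σ | 7200.00 |  |  | 432000.00 | 984000.00
x̄ = 432000.00 / 7200.00 = 60.00 mm
ȳ = 984000.00 / 7200.00 = 136.67 mm

x̄ = 60.00 mm, ȳ = 136.67 mm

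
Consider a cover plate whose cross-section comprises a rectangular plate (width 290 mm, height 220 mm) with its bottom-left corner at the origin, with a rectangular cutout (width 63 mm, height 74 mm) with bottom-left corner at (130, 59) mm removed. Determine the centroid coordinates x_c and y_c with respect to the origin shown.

plate: A = 290 × 220 = 63800.00, centroid at (145.00, 110.00).
hole: A = −(63 × 74) = -4662.00, centroid at (161.50, 96.00).
ΣA = 59138.00 mm²
ΣAx_c = (63800.00)(145.00) + (-4662.00)(161.50) = 8498087.00 mm³
ΣAy_c = (63800.00)(110.00) + (-4662.00)(96.00) = 6570448.00 mm³
x_c = 8498087.00 / 59138.00 = 143.70 mm
y_c = 6570448.00 / 59138.00 = 111.10 mm

x_c = 143.70 mm, y_c = 111.10 mm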